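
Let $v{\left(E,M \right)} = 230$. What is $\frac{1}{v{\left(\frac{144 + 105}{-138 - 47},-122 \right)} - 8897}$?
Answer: $- \frac{1}{8667} \approx -0.00011538$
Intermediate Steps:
$\frac{1}{v{\left(\frac{144 + 105}{-138 - 47},-122 \right)} - 8897} = \frac{1}{230 - 8897} = \frac{1}{-8667} = - \frac{1}{8667}$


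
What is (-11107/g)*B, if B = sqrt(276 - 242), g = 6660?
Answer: -11107*sqrt(34)/6660 ≈ -9.7244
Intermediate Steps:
B = sqrt(34) ≈ 5.8309
(-11107/g)*B = (-11107/6660)*sqrt(34) = (-11107*1/6660)*sqrt(34) = -11107*sqrt(34)/6660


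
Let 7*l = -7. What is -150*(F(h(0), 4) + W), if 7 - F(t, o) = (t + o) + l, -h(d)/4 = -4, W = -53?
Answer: 9750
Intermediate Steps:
l = -1 (l = (⅐)*(-7) = -1)
h(d) = 16 (h(d) = -4*(-4) = 16)
F(t, o) = 8 - o - t (F(t, o) = 7 - ((t + o) - 1) = 7 - ((o + t) - 1) = 7 - (-1 + o + t) = 7 + (1 - o - t) = 8 - o - t)
-150*(F(h(0), 4) + W) = -150*((8 - 1*4 - 1*16) - 53) = -150*((8 - 4 - 16) - 53) = -150*(-12 - 53) = -150*(-65) = 9750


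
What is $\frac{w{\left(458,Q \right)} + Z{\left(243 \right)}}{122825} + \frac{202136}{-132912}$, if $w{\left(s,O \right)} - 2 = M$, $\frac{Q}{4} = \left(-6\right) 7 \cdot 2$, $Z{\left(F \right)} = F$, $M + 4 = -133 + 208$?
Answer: $- \frac{3098169251}{2040614550} \approx -1.5183$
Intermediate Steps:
$M = 71$ ($M = -4 + \left(-133 + 208\right) = -4 + 75 = 71$)
$Q = -336$ ($Q = 4 \left(-6\right) 7 \cdot 2 = 4 \left(\left(-42\right) 2\right) = 4 \left(-84\right) = -336$)
$w{\left(s,O \right)} = 73$ ($w{\left(s,O \right)} = 2 + 71 = 73$)
$\frac{w{\left(458,Q \right)} + Z{\left(243 \right)}}{122825} + \frac{202136}{-132912} = \frac{73 + 243}{122825} + \frac{202136}{-132912} = 316 \cdot \frac{1}{122825} + 202136 \left(- \frac{1}{132912}\right) = \frac{316}{122825} - \frac{25267}{16614} = - \frac{3098169251}{2040614550}$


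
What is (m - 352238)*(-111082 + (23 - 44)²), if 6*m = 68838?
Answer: 37702580365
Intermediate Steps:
m = 11473 (m = (⅙)*68838 = 11473)
(m - 352238)*(-111082 + (23 - 44)²) = (11473 - 352238)*(-111082 + (23 - 44)²) = -340765*(-111082 + (-21)²) = -340765*(-111082 + 441) = -340765*(-110641) = 37702580365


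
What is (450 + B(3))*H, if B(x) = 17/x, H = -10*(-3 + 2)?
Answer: 13670/3 ≈ 4556.7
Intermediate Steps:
H = 10 (H = -10*(-1) = 10)
(450 + B(3))*H = (450 + 17/3)*10 = (1367/3)*10 = 13670/3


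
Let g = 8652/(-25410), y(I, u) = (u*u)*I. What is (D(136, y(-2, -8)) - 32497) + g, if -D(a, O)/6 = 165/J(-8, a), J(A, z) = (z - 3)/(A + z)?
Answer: -2691564103/80465 ≈ -33450.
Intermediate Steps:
y(I, u) = I*u² (y(I, u) = u²*I = I*u²)
g = -206/605 (g = 8652*(-1/25410) = -206/605 ≈ -0.34050)
J(A, z) = (-3 + z)/(A + z)
D(a, O) = -990*(-8 + a)/(-3 + a) (D(a, O) = -990/((-3 + a)/(-8 + a)) = -990*(-8 + a)/(-3 + a))
(D(136, y(-2, -8)) - 32497) + g = (990*(8 - 1*136)/(-3 + 136) - 32497) - 206/605 = (990*(8 - 136)/133 - 32497) - 206/605 = (990*(1/133)*(-128) - 32497) - 206/605 = (-126720/133 - 32497) - 206/605 = -4448821/133 - 206/605 = -2691564103/80465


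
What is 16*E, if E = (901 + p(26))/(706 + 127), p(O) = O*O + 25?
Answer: 25632/833 ≈ 30.771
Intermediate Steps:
p(O) = 25 + O**2 (p(O) = O**2 + 25 = 25 + O**2)
E = 1602/833 (E = (901 + (25 + 26**2))/(706 + 127) = (901 + (25 + 676))/833 = (901 + 701)*(1/833) = 1602*(1/833) = 1602/833 ≈ 1.9232)
16*E = 16*(1602/833) = 25632/833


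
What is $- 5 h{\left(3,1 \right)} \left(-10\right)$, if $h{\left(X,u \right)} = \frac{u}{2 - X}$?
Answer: $-50$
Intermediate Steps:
$- 5 h{\left(3,1 \right)} \left(-10\right) = - 5 \left(\left(-1\right) 1 \frac{1}{-2 + 3}\right) \left(-10\right) = - 5 \left(\left(-1\right) 1 \cdot 1^{-1}\right) \left(-10\right) = - 5 \left(\left(-1\right) 1 \cdot 1\right) \left(-10\right) = \left(-5\right) \left(-1\right) \left(-10\right) = 5 \left(-10\right) = -50$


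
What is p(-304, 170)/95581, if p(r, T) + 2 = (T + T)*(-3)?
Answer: -1022/95581 ≈ -0.010693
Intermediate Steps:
p(r, T) = -2 - 6*T (p(r, T) = -2 + (T + T)*(-3) = -2 + (2*T)*(-3) = -2 - 6*T)
p(-304, 170)/95581 = (-2 - 6*170)/95581 = (-2 - 1020)*(1/95581) = -1022*1/95581 = -1022/95581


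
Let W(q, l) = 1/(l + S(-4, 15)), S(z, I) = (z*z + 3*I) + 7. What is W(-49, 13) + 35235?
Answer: 2854036/81 ≈ 35235.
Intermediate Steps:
S(z, I) = 7 + z² + 3*I (S(z, I) = (z² + 3*I) + 7 = 7 + z² + 3*I)
W(q, l) = 1/(68 + l) (W(q, l) = 1/(l + (7 + (-4)² + 3*15)) = 1/(l + (7 + 16 + 45)) = 1/(l + 68) = 1/(68 + l))
W(-49, 13) + 35235 = 1/(68 + 13) + 35235 = 1/81 + 35235 = 2854036/81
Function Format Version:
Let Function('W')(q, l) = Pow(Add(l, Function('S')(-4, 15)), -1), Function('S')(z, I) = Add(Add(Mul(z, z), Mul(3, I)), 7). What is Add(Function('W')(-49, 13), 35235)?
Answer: Rational(2854036, 81) ≈ 35235.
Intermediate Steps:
Function('S')(z, I) = Add(7, Pow(z, 2), Mul(3, I)) (Function('S')(z, I) = Add(Add(Pow(z, 2), Mul(3, I)), 7) = Add(7, Pow(z, 2), Mul(3, I)))
Function('W')(q, l) = Pow(Add(68, l), -1) (Function('W')(q, l) = Pow(Add(l, Add(7, Pow(-4, 2), Mul(3, 15))), -1) = Pow(Add(l, Add(7, 16, 45)), -1) = Pow(Add(l, 68), -1) = Pow(Add(68, l), -1))
Add(Function('W')(-49, 13), 35235) = Add(Pow(Add(68, 13), -1), 35235) = Add(Pow(81, -1), 35235) = Add(Rational(1, 81), 35235) = Rational(2854036, 81)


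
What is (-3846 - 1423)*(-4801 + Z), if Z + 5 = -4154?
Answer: 47210240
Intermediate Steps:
Z = -4159 (Z = -5 - 4154 = -4159)
(-3846 - 1423)*(-4801 + Z) = (-3846 - 1423)*(-4801 - 4159) = -5269*(-8960) = 47210240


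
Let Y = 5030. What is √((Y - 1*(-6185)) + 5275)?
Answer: √16490 ≈ 128.41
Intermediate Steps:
√((Y - 1*(-6185)) + 5275) = √((5030 - 1*(-6185)) + 5275) = √((5030 + 6185) + 5275) = √(11215 + 5275) = √16490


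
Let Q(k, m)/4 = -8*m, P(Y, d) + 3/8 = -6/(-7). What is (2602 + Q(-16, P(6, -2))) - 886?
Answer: 11904/7 ≈ 1700.6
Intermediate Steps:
P(Y, d) = 27/56 (P(Y, d) = -3/8 - 6/(-7) = -3/8 - 6*(-⅐) = -3/8 + 6/7 = 27/56)
Q(k, m) = -32*m (Q(k, m) = 4*(-8*m) = -32*m)
(2602 + Q(-16, P(6, -2))) - 886 = (2602 - 32*27/56) - 886 = (2602 - 108/7) - 886 = 18106/7 - 886 = 11904/7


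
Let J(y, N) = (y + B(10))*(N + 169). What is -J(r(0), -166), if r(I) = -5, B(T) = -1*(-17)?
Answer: -36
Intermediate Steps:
B(T) = 17
J(y, N) = (17 + y)*(169 + N) (J(y, N) = (y + 17)*(N + 169) = (17 + y)*(169 + N))
-J(r(0), -166) = -(2873 + 17*(-166) + 169*(-5) - 166*(-5)) = -(2873 - 2822 - 845 + 830) = -1*36 = -36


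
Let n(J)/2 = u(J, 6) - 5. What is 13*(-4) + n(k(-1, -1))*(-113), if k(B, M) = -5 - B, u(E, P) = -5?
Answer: 2208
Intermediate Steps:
n(J) = -20 (n(J) = 2*(-5 - 5) = 2*(-10) = -20)
13*(-4) + n(k(-1, -1))*(-113) = 13*(-4) - 20*(-113) = -52 + 2260 = 2208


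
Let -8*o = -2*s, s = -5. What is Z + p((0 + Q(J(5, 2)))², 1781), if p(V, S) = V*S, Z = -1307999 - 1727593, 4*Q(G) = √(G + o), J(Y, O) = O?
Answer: -194272545/64 ≈ -3.0355e+6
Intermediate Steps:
o = -5/4 (o = -(-1)*(-5)/4 = -⅛*10 = -5/4 ≈ -1.2500)
Q(G) = √(-5/4 + G)/4 (Q(G) = √(G - 5/4)/4 = √(-5/4 + G)/4)
Z = -3035592
p(V, S) = S*V
Z + p((0 + Q(J(5, 2)))², 1781) = -3035592 + 1781*(0 + √(-5 + 4*2)/8)² = -3035592 + 1781*(0 + √(-5 + 8)/8)² = -3035592 + 1781*(0 + √3/8)² = -3035592 + 1781*(√3/8)² = -3035592 + 1781*(3/64) = -3035592 + 5343/64 = -194272545/64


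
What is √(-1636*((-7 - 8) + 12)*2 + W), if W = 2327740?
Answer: 2*√584389 ≈ 1528.9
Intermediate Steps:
√(-1636*((-7 - 8) + 12)*2 + W) = √(-1636*((-7 - 8) + 12)*2 + 2327740) = √(-1636*(-15 + 12)*2 + 2327740) = √(-(-4908)*2 + 2327740) = √(-1636*(-6) + 2327740) = √(9816 + 2327740) = √2337556 = 2*√584389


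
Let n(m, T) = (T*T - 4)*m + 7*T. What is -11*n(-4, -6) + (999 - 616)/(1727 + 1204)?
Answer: 5481353/2931 ≈ 1870.1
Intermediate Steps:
n(m, T) = 7*T + m*(-4 + T**2) (n(m, T) = (T**2 - 4)*m + 7*T = (-4 + T**2)*m + 7*T = m*(-4 + T**2) + 7*T = 7*T + m*(-4 + T**2))
-11*n(-4, -6) + (999 - 616)/(1727 + 1204) = -11*(-4*(-4) + 7*(-6) - 4*(-6)**2) + (999 - 616)/(1727 + 1204) = -11*(16 - 42 - 4*36) + 383/2931 = -11*(16 - 42 - 144) + 383*(1/2931) = -11*(-170) + 383/2931 = 1870 + 383/2931 = 5481353/2931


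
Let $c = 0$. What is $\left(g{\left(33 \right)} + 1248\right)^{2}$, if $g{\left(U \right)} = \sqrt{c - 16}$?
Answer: $1557488 + 9984 i \approx 1.5575 \cdot 10^{6} + 9984.0 i$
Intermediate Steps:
$g{\left(U \right)} = 4 i$ ($g{\left(U \right)} = \sqrt{0 - 16} = \sqrt{-16} = 4 i$)
$\left(g{\left(33 \right)} + 1248\right)^{2} = \left(4 i + 1248\right)^{2} = \left(1248 + 4 i\right)^{2}$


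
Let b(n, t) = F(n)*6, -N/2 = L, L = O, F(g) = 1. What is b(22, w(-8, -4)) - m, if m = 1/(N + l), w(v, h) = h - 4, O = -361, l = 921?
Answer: 9857/1643 ≈ 5.9994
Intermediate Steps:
L = -361
w(v, h) = -4 + h
N = 722 (N = -2*(-361) = 722)
m = 1/1643 (m = 1/(722 + 921) = 1/1643 ≈ 0.00060864)
b(n, t) = 6 (b(n, t) = 1*6 = 6)
b(22, w(-8, -4)) - m = 6 - 1*1/1643 = 6 - 1/1643 = 9857/1643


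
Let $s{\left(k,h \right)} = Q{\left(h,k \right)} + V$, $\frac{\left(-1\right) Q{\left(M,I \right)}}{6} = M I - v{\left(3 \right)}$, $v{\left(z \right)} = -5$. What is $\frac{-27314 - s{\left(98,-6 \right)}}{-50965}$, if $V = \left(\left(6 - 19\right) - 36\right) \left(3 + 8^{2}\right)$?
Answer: $\frac{27529}{50965} \approx 0.54016$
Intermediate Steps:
$V = -3283$ ($V = \left(-13 - 36\right) \left(3 + 64\right) = \left(-49\right) 67 = -3283$)
$Q{\left(M,I \right)} = -30 - 6 I M$ ($Q{\left(M,I \right)} = - 6 \left(M I - -5\right) = - 6 \left(I M + 5\right) = - 6 \left(5 + I M\right) = -30 - 6 I M$)
$s{\left(k,h \right)} = -3313 - 6 h k$ ($s{\left(k,h \right)} = \left(-30 - 6 k h\right) - 3283 = \left(-30 - 6 h k\right) - 3283 = -3313 - 6 h k$)
$\frac{-27314 - s{\left(98,-6 \right)}}{-50965} = \frac{-27314 - \left(-3313 - \left(-36\right) 98\right)}{-50965} = \left(-27314 - \left(-3313 + 3528\right)\right) \left(- \frac{1}{50965}\right) = \left(-27314 - 215\right) \left(- \frac{1}{50965}\right) = \left(-27529\right) \left(- \frac{1}{50965}\right) = \frac{27529}{50965}$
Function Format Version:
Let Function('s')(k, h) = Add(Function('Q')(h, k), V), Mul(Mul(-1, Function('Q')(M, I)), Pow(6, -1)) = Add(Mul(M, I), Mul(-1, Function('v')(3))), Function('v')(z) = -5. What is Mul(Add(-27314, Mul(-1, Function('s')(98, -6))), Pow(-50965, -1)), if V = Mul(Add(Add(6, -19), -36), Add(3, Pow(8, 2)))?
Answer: Rational(27529, 50965) ≈ 0.54016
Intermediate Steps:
V = -3283 (V = Mul(Add(-13, -36), Add(3, 64)) = Mul(-49, 67) = -3283)
Function('Q')(M, I) = Add(-30, Mul(-6, I, M)) (Function('Q')(M, I) = Mul(-6, Add(Mul(M, I), Mul(-1, -5))) = Mul(-6, Add(Mul(I, M), 5)) = Mul(-6, Add(5, Mul(I, M))) = Add(-30, Mul(-6, I, M)))
Function('s')(k, h) = Add(-3313, Mul(-6, h, k)) (Function('s')(k, h) = Add(Add(-30, Mul(-6, k, h)), -3283) = Add(Add(-30, Mul(-6, h, k)), -3283) = Add(-3313, Mul(-6, h, k)))
Mul(Add(-27314, Mul(-1, Function('s')(98, -6))), Pow(-50965, -1)) = Mul(Add(-27314, Mul(-1, Add(-3313, Mul(-6, -6, 98)))), Pow(-50965, -1)) = Mul(Add(-27314, Mul(-1, Add(-3313, 3528))), Rational(-1, 50965)) = Mul(Add(-27314, Mul(-1, 215)), Rational(-1, 50965)) = Mul(Add(-27314, -215), Rational(-1, 50965)) = Mul(-27529, Rational(-1, 50965)) = Rational(27529, 50965)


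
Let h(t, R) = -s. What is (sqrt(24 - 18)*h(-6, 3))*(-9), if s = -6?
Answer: -54*sqrt(6) ≈ -132.27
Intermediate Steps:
h(t, R) = 6 (h(t, R) = -1*(-6) = 6)
(sqrt(24 - 18)*h(-6, 3))*(-9) = (sqrt(24 - 18)*6)*(-9) = (sqrt(6)*6)*(-9) = (6*sqrt(6))*(-9) = -54*sqrt(6)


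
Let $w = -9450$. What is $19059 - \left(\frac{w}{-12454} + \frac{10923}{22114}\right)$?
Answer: $\frac{2624325704631}{137703878} \approx 19058.0$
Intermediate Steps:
$19059 - \left(\frac{w}{-12454} + \frac{10923}{22114}\right) = 19059 - \left(- \frac{9450}{-12454} + \frac{10923}{22114}\right) = 19059 - \left(\left(-9450\right) \left(- \frac{1}{12454}\right) + 10923 \cdot \frac{1}{22114}\right) = 19059 - \left(\frac{4725}{6227} + \frac{10923}{22114}\right) = 19059 - \frac{172506171}{137703878} = \frac{2624325704631}{137703878}$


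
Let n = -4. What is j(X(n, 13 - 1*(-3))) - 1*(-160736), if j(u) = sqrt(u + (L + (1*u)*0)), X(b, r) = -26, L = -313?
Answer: 160736 + I*sqrt(339) ≈ 1.6074e+5 + 18.412*I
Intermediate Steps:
j(u) = sqrt(-313 + u) (j(u) = sqrt(u + (-313 + (1*u)*0)) = sqrt(u + (-313 + u*0)) = sqrt(u + (-313 + 0)) = sqrt(u - 313) = sqrt(-313 + u))
j(X(n, 13 - 1*(-3))) - 1*(-160736) = sqrt(-313 - 26) - 1*(-160736) = sqrt(-339) + 160736 = I*sqrt(339) + 160736 = 160736 + I*sqrt(339)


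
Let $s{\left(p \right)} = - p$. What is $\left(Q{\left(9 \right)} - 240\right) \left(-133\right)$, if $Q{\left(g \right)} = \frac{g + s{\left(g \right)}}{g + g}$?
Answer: $31920$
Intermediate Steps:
$Q{\left(g \right)} = 0$ ($Q{\left(g \right)} = \frac{g - g}{g + g} = \frac{0}{2 g} = 0 \frac{1}{2 g} = 0$)
$\left(Q{\left(9 \right)} - 240\right) \left(-133\right) = \left(0 - 240\right) \left(-133\right) = \left(-240\right) \left(-133\right) = 31920$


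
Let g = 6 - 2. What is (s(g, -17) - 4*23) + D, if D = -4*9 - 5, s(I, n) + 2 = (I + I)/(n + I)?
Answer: -1763/13 ≈ -135.62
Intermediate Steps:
g = 4
s(I, n) = -2 + 2*I/(I + n) (s(I, n) = -2 + (I + I)/(n + I) = -2 + (2*I)/(I + n) = -2 + 2*I/(I + n))
D = -41 (D = -36 - 5 = -41)
(s(g, -17) - 4*23) + D = (-2*(-17)/(4 - 17) - 4*23) - 41 = (-2*(-17)/(-13) - 92) - 41 = (-2*(-17)*(-1/13) - 92) - 41 = (-34/13 - 92) - 41 = -1230/13 - 41 = -1763/13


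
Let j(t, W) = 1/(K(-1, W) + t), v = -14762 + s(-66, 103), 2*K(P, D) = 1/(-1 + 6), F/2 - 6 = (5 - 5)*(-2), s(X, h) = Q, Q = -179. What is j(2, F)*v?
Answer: -149410/21 ≈ -7114.8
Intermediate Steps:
s(X, h) = -179
F = 12 (F = 12 + 2*((5 - 5)*(-2)) = 12 + 2*(0*(-2)) = 12 + 2*0 = 12 + 0 = 12)
K(P, D) = ⅒ (K(P, D) = 1/(2*(-1 + 6)) = (½)/5 = (½)*(⅕) = ⅒)
v = -14941 (v = -14762 - 179 = -14941)
j(t, W) = 1/(⅒ + t)
j(2, F)*v = (10/(1 + 10*2))*(-14941) = (10/(1 + 20))*(-14941) = (10/21)*(-14941) = -149410/21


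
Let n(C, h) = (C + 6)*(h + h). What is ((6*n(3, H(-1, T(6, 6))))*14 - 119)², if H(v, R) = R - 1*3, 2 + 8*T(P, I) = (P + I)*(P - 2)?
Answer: 16313521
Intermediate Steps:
T(P, I) = -¼ + (-2 + P)*(I + P)/8 (T(P, I) = -¼ + ((P + I)*(P - 2))/8 = -¼ + ((I + P)*(-2 + P))/8 = -¼ + ((-2 + P)*(I + P))/8 = -¼ + (-2 + P)*(I + P)/8)
H(v, R) = -3 + R (H(v, R) = R - 3 = -3 + R)
n(C, h) = 2*h*(6 + C) (n(C, h) = (6 + C)*(2*h) = 2*h*(6 + C))
((6*n(3, H(-1, T(6, 6))))*14 - 119)² = ((6*(2*(-3 + (-¼ - ¼*6 - ¼*6 + (⅛)*6² + (⅛)*6*6))*(6 + 3)))*14 - 119)² = ((6*(2*(-3 + (-¼ - 3/2 - 3/2 + (⅛)*36 + 9/2))*9))*14 - 119)² = ((6*(2*(-3 + (-¼ - 3/2 - 3/2 + 9/2 + 9/2))*9))*14 - 119)² = ((6*(2*(-3 + 23/4)*9))*14 - 119)² = ((6*(2*(11/4)*9))*14 - 119)² = ((6*(99/2))*14 - 119)² = (297*14 - 119)² = (4158 - 119)² = 4039² = 16313521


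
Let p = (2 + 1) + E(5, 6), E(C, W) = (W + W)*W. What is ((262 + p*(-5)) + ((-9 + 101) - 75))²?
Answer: 9216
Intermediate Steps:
E(C, W) = 2*W² (E(C, W) = (2*W)*W = 2*W²)
p = 75 (p = (2 + 1) + 2*6² = 3 + 2*36 = 3 + 72 = 75)
((262 + p*(-5)) + ((-9 + 101) - 75))² = ((262 + 75*(-5)) + ((-9 + 101) - 75))² = ((262 - 375) + (92 - 75))² = (-113 + 17)² = (-96)² = 9216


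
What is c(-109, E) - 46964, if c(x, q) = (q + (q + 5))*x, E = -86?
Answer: -28761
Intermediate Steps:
c(x, q) = x*(5 + 2*q) (c(x, q) = (q + (5 + q))*x = (5 + 2*q)*x = x*(5 + 2*q))
c(-109, E) - 46964 = -109*(5 + 2*(-86)) - 46964 = -109*(5 - 172) - 46964 = -109*(-167) - 46964 = 18203 - 46964 = -28761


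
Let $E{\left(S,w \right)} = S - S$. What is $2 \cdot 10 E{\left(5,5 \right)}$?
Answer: $0$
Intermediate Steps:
$E{\left(S,w \right)} = 0$
$2 \cdot 10 E{\left(5,5 \right)} = 2 \cdot 10 \cdot 0 = 20 \cdot 0 = 0$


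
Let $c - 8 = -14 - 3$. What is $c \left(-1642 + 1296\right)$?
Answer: $3114$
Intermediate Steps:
$c = -9$ ($c = 8 - 17 = -9$)
$c \left(-1642 + 1296\right) = - 9 \left(-1642 + 1296\right) = \left(-9\right) \left(-346\right) = 3114$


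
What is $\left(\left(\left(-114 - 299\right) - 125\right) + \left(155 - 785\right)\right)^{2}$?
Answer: $1364224$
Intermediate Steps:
$\left(\left(\left(-114 - 299\right) - 125\right) + \left(155 - 785\right)\right)^{2} = \left(\left(-413 - 125\right) - 630\right)^{2} = \left(-538 - 630\right)^{2} = \left(-1168\right)^{2} = 1364224$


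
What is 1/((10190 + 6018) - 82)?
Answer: 1/16126 ≈ 6.2012e-5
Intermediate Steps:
1/((10190 + 6018) - 82) = 1/(16208 - 82) = 1/16126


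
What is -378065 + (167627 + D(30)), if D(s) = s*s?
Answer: -209538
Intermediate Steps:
D(s) = s²
-378065 + (167627 + D(30)) = -378065 + (167627 + 30²) = -378065 + (167627 + 900) = -378065 + 168527 = -209538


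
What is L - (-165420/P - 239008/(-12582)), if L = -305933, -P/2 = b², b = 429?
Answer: -39359148013433/128644659 ≈ -3.0595e+5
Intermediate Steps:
P = -368082 (P = -2*429² = -2*184041 = -368082)
L - (-165420/P - 239008/(-12582)) = -305933 - (-165420/(-368082) - 239008/(-12582)) = -305933 - (-165420*(-1/368082) - 239008*(-1/12582)) = -305933 - (9190/20449 + 119504/6291) = -305933 - 1*2501551586/128644659 = -305933 - 2501551586/128644659 = -39359148013433/128644659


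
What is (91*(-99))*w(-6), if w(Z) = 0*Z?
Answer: 0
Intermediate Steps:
w(Z) = 0
(91*(-99))*w(-6) = (91*(-99))*0 = -9009*0 = 0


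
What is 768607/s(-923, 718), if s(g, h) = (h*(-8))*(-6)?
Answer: 768607/34464 ≈ 22.302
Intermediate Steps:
s(g, h) = 48*h (s(g, h) = -8*h*(-6) = 48*h)
768607/s(-923, 718) = 768607/((48*718)) = 768607/34464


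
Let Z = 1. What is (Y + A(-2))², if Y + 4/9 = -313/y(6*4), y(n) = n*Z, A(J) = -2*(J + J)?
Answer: 156025/5184 ≈ 30.097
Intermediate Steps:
A(J) = -4*J
y(n) = n (y(n) = n*1 = n)
Y = -971/72 (Y = -4/9 - 313/(6*4) = -4/9 - 313/24 = -971/72 ≈ -13.486)
(Y + A(-2))² = (-971/72 - 4*(-2))² = (-971/72 + 8)² = (-395/72)² = 156025/5184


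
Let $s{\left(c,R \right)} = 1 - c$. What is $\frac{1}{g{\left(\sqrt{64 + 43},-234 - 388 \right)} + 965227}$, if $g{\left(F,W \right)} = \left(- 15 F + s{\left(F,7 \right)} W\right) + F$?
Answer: $\frac{9015}{8695544411} - \frac{608 \sqrt{107}}{930423251977} \approx 1.03 \cdot 10^{-6}$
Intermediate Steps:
$g{\left(F,W \right)} = - 14 F + W \left(1 - F\right)$ ($g{\left(F,W \right)} = \left(- 15 F + \left(1 - F\right) W\right) + F = \left(- 15 F + W \left(1 - F\right)\right) + F = - 14 F + W \left(1 - F\right)$)
$\frac{1}{g{\left(\sqrt{64 + 43},-234 - 388 \right)} + 965227} = \frac{1}{\left(\left(-234 - 388\right) - 14 \sqrt{64 + 43} - \sqrt{64 + 43} \left(-234 - 388\right)\right) + 965227} = \frac{1}{\left(-622 - 14 \sqrt{107} - \sqrt{107} \left(-622\right)\right) + 965227} = \frac{1}{\left(-622 - 14 \sqrt{107} + 622 \sqrt{107}\right) + 965227} = \frac{1}{\left(-622 + 608 \sqrt{107}\right) + 965227} = \frac{1}{964605 + 608 \sqrt{107}}$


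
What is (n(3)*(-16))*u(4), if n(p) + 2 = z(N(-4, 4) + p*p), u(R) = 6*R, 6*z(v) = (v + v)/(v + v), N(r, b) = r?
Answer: 704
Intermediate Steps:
z(v) = ⅙ (z(v) = ((v + v)/(v + v))/6 = ((2*v)/((2*v)))/6 = ((2*v)*(1/(2*v)))/6 = (⅙)*1 = ⅙)
n(p) = -11/6 (n(p) = -2 + ⅙ = -11/6)
(n(3)*(-16))*u(4) = (-11/6*(-16))*(6*4) = (88/3)*24 = 704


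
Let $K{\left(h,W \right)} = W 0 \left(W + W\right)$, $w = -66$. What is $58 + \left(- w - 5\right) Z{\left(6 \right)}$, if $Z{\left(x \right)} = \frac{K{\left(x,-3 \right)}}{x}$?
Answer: $58$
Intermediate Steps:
$K{\left(h,W \right)} = 0$ ($K{\left(h,W \right)} = W 0 \cdot 2 W = W 0 = 0$)
$Z{\left(x \right)} = 0$ ($Z{\left(x \right)} = \frac{0}{x} = 0$)
$58 + \left(- w - 5\right) Z{\left(6 \right)} = 58 + \left(\left(-1\right) \left(-66\right) - 5\right) 0 = 58 + \left(66 - 5\right) 0 = 58 + 61 \cdot 0 = 58 + 0 = 58$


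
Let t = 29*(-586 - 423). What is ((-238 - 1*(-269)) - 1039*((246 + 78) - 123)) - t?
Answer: -179547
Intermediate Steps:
t = -29261 (t = 29*(-1009) = -29261)
((-238 - 1*(-269)) - 1039*((246 + 78) - 123)) - t = ((-238 - 1*(-269)) - 1039*((246 + 78) - 123)) - 1*(-29261) = ((-238 + 269) - 1039*(324 - 123)) + 29261 = (31 - 1039*201) + 29261 = (31 - 208839) + 29261 = -208808 + 29261 = -179547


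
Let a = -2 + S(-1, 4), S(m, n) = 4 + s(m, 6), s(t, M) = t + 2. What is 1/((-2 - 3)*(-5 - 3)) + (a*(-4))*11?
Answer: -5279/40 ≈ -131.98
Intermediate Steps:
s(t, M) = 2 + t
S(m, n) = 6 + m (S(m, n) = 4 + (2 + m) = 6 + m)
a = 3 (a = -2 + (6 - 1) = -2 + 5 = 3)
1/((-2 - 3)*(-5 - 3)) + (a*(-4))*11 = 1/((-2 - 3)*(-5 - 3)) + (3*(-4))*11 = 1/(-5*(-8)) - 12*11 = 1/40 - 132 = -5279/40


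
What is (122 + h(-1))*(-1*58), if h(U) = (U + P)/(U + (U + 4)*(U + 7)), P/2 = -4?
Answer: -119770/17 ≈ -7045.3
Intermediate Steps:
P = -8 (P = 2*(-4) = -8)
h(U) = (-8 + U)/(U + (4 + U)*(7 + U)) (h(U) = (U - 8)/(U + (U + 4)*(U + 7)) = (-8 + U)/(U + (4 + U)*(7 + U)))
(122 + h(-1))*(-1*58) = (122 + (-8 - 1)/(28 + (-1)**2 + 12*(-1)))*(-1*58) = (122 - 9/(28 + 1 - 12))*(-58) = (122 - 9/17)*(-58) = (2065/17)*(-58) = -119770/17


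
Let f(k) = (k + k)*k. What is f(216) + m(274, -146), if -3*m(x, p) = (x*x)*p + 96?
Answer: 11240936/3 ≈ 3.7470e+6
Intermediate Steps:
m(x, p) = -32 - p*x**2/3 (m(x, p) = -((x*x)*p + 96)/3 = -(x**2*p + 96)/3 = -(p*x**2 + 96)/3 = -(96 + p*x**2)/3 = -32 - p*x**2/3)
f(k) = 2*k**2 (f(k) = (2*k)*k = 2*k**2)
f(216) + m(274, -146) = 2*216**2 + (-32 - 1/3*(-146)*274**2) = 2*46656 + (-32 - 1/3*(-146)*75076) = 93312 + (-32 + 10961096/3) = 93312 + 10961000/3 = 11240936/3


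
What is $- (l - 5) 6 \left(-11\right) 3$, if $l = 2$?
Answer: $-594$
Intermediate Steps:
$- (l - 5) 6 \left(-11\right) 3 = - (2 - 5) 6 \left(-11\right) 3 = \left(-1\right) \left(-3\right) \left(\left(-66\right) 3\right) = 3 \left(-198\right) = -594$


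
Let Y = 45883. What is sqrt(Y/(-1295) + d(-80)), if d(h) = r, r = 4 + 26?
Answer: I*sqrt(9107735)/1295 ≈ 2.3304*I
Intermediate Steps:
r = 30
d(h) = 30
sqrt(Y/(-1295) + d(-80)) = sqrt(45883/(-1295) + 30) = sqrt(45883*(-1/1295) + 30) = sqrt(-45883/1295 + 30) = sqrt(-7033/1295) = I*sqrt(9107735)/1295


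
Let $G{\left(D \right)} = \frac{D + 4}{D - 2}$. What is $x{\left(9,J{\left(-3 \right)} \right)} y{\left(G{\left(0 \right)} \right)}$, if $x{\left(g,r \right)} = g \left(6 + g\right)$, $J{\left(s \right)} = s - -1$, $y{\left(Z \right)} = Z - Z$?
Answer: $0$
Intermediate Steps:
$G{\left(D \right)} = \frac{4 + D}{-2 + D}$
$y{\left(Z \right)} = 0$
$J{\left(s \right)} = 1 + s$ ($J{\left(s \right)} = s + 1 = 1 + s$)
$x{\left(9,J{\left(-3 \right)} \right)} y{\left(G{\left(0 \right)} \right)} = 9 \left(6 + 9\right) 0 = 9 \cdot 15 \cdot 0 = 135 \cdot 0 = 0$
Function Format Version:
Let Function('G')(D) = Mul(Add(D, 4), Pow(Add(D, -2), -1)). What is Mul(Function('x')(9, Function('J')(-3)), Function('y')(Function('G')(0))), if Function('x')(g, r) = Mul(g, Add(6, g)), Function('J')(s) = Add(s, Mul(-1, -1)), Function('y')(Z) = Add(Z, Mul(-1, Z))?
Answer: 0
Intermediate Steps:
Function('G')(D) = Mul(Pow(Add(-2, D), -1), Add(4, D)) (Function('G')(D) = Mul(Add(4, D), Pow(Add(-2, D), -1)) = Mul(Pow(Add(-2, D), -1), Add(4, D)))
Function('y')(Z) = 0
Function('J')(s) = Add(1, s) (Function('J')(s) = Add(s, 1) = Add(1, s))
Mul(Function('x')(9, Function('J')(-3)), Function('y')(Function('G')(0))) = Mul(Mul(9, Add(6, 9)), 0) = Mul(Mul(9, 15), 0) = Mul(135, 0) = 0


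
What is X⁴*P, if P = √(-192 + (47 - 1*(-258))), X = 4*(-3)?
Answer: 20736*√113 ≈ 2.2043e+5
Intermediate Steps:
X = -12
P = √113 (P = √(-192 + (47 + 258)) = √(-192 + 305) = √113 ≈ 10.630)
X⁴*P = (-12)⁴*√113 = 20736*√113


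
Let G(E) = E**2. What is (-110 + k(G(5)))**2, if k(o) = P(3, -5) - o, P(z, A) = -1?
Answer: 18496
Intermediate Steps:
k(o) = -1 - o
(-110 + k(G(5)))**2 = (-110 + (-1 - 1*5**2))**2 = (-110 + (-1 - 1*25))**2 = (-110 + (-1 - 25))**2 = (-110 - 26)**2 = (-136)**2 = 18496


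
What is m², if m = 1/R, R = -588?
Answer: 1/345744 ≈ 2.8923e-6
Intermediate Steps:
m = -1/588 (m = 1/(-588) = -1/588 ≈ -0.0017007)
m² = (-1/588)² = 1/345744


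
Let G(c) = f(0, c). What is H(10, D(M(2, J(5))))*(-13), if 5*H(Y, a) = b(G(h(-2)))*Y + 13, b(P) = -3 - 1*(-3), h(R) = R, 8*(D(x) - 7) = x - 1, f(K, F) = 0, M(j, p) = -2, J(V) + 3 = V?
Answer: -169/5 ≈ -33.800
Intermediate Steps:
J(V) = -3 + V
D(x) = 55/8 + x/8 (D(x) = 7 + (x - 1)/8 = 7 + (-1 + x)/8 = 7 + (-1/8 + x/8) = 55/8 + x/8)
G(c) = 0
b(P) = 0 (b(P) = -3 + 3 = 0)
H(Y, a) = 13/5 (H(Y, a) = (0*Y + 13)/5 = (0 + 13)/5 = (1/5)*13 = 13/5)
H(10, D(M(2, J(5))))*(-13) = (13/5)*(-13) = -169/5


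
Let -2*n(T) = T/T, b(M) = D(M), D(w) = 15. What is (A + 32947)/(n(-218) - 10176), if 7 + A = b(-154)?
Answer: -65910/20353 ≈ -3.2383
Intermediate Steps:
b(M) = 15
A = 8 (A = -7 + 15 = 8)
n(T) = -½ (n(T) = -T/(2*T) = -½*1 = -½)
(A + 32947)/(n(-218) - 10176) = (8 + 32947)/(-½ - 10176) = 32955/(-20353/2) = 32955*(-2/20353) = -65910/20353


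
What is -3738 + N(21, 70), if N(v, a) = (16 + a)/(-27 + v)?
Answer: -11257/3 ≈ -3752.3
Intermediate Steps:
N(v, a) = (16 + a)/(-27 + v)
-3738 + N(21, 70) = -3738 + (16 + 70)/(-27 + 21) = -3738 + 86/(-6) = -3738 - 1/6*86 = -3738 - 43/3 = -11257/3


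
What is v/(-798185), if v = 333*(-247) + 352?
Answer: 81899/798185 ≈ 0.10261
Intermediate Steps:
v = -81899 (v = -82251 + 352 = -81899)
v/(-798185) = -81899/(-798185) = -81899*(-1/798185) = 81899/798185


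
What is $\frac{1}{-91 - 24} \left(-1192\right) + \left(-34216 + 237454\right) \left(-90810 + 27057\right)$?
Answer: $- \frac{1490058703418}{115} \approx -1.2957 \cdot 10^{10}$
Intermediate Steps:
$\frac{1}{-91 - 24} \left(-1192\right) + \left(-34216 + 237454\right) \left(-90810 + 27057\right) = \frac{1}{-115} \left(-1192\right) + 203238 \left(-63753\right) = \left(- \frac{1}{115}\right) \left(-1192\right) - 12957032214 = \frac{1192}{115} - 12957032214 = - \frac{1490058703418}{115}$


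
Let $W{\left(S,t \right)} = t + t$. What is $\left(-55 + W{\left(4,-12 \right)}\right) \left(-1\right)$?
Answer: $79$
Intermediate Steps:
$W{\left(S,t \right)} = 2 t$
$\left(-55 + W{\left(4,-12 \right)}\right) \left(-1\right) = \left(-55 + 2 \left(-12\right)\right) \left(-1\right) = \left(-55 - 24\right) \left(-1\right) = \left(-79\right) \left(-1\right) = 79$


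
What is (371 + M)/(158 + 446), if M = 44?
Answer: 415/604 ≈ 0.68709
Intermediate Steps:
(371 + M)/(158 + 446) = (371 + 44)/(158 + 446) = 415/604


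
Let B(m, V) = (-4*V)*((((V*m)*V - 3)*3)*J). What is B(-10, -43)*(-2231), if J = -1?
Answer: -21289067628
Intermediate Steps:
B(m, V) = -4*V*(9 - 3*m*V**2) (B(m, V) = (-4*V)*((((V*m)*V - 3)*3)*(-1)) = (-4*V)*(((m*V**2 - 3)*3)*(-1)) = (-4*V)*(((-3 + m*V**2)*3)*(-1)) = (-4*V)*((-9 + 3*m*V**2)*(-1)) = (-4*V)*(9 - 3*m*V**2) = -4*V*(9 - 3*m*V**2))
B(-10, -43)*(-2231) = (12*(-43)*(-3 - 10*(-43)**2))*(-2231) = (12*(-43)*(-3 - 10*1849))*(-2231) = (12*(-43)*(-3 - 18490))*(-2231) = (12*(-43)*(-18493))*(-2231) = 9542388*(-2231) = -21289067628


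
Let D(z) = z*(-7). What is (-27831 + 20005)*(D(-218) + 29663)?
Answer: -244085114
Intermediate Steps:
D(z) = -7*z
(-27831 + 20005)*(D(-218) + 29663) = (-27831 + 20005)*(-7*(-218) + 29663) = -7826*(1526 + 29663) = -7826*31189 = -244085114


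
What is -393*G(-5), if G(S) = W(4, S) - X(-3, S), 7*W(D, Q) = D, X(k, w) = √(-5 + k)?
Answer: -1572/7 + 786*I*√2 ≈ -224.57 + 1111.6*I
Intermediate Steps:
W(D, Q) = D/7
G(S) = 4/7 - 2*I*√2 (G(S) = (⅐)*4 - √(-5 - 3) = 4/7 - √(-8) = 4/7 - 2*I*√2)
-393*G(-5) = -393*(4/7 - 2*I*√2) = -1572/7 + 786*I*√2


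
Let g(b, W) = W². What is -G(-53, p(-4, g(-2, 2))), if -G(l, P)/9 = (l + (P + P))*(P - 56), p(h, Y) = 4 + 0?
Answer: 21060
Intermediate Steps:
p(h, Y) = 4
G(l, P) = -9*(-56 + P)*(l + 2*P) (G(l, P) = -9*(l + (P + P))*(P - 56) = -9*(l + 2*P)*(-56 + P) = -9*(-56 + P)*(l + 2*P))
-G(-53, p(-4, g(-2, 2))) = -(-18*4² + 504*(-53) + 1008*4 - 9*4*(-53)) = -(-18*16 - 26712 + 4032 + 1908) = -(-288 - 26712 + 4032 + 1908) = -1*(-21060) = 21060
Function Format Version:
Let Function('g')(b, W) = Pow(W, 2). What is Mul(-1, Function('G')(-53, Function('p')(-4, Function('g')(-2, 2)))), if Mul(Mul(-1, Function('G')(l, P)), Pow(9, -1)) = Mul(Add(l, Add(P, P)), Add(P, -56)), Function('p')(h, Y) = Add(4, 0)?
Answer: 21060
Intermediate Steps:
Function('p')(h, Y) = 4
Function('G')(l, P) = Mul(-9, Add(-56, P), Add(l, Mul(2, P))) (Function('G')(l, P) = Mul(-9, Mul(Add(l, Add(P, P)), Add(P, -56))) = Mul(-9, Mul(Add(l, Mul(2, P)), Add(-56, P))) = Mul(-9, Mul(Add(-56, P), Add(l, Mul(2, P)))) = Mul(-9, Add(-56, P), Add(l, Mul(2, P))))
Mul(-1, Function('G')(-53, Function('p')(-4, Function('g')(-2, 2)))) = Mul(-1, Add(Mul(-18, Pow(4, 2)), Mul(504, -53), Mul(1008, 4), Mul(-9, 4, -53))) = Mul(-1, Add(Mul(-18, 16), -26712, 4032, 1908)) = Mul(-1, Add(-288, -26712, 4032, 1908)) = Mul(-1, -21060) = 21060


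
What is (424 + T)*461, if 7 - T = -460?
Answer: 410751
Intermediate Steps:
T = 467 (T = 7 - 1*(-460) = 7 + 460 = 467)
(424 + T)*461 = (424 + 467)*461 = 891*461 = 410751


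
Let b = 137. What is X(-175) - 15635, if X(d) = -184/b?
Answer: -2142179/137 ≈ -15636.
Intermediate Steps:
X(d) = -184/137
X(-175) - 15635 = -184/137 - 15635 = -2142179/137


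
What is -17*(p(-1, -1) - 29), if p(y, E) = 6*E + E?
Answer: 612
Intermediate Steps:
p(y, E) = 7*E
-17*(p(-1, -1) - 29) = -17*(7*(-1) - 29) = -17*(-7 - 29) = -17*(-36) = 612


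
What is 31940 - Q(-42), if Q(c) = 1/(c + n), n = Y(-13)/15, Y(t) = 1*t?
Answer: 20537435/643 ≈ 31940.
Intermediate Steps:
Y(t) = t
n = -13/15 ≈ -0.86667
Q(c) = 1/(-13/15 + c) (Q(c) = 1/(c - 13/15) = 1/(-13/15 + c))
31940 - Q(-42) = 31940 - 15/(-13 + 15*(-42)) = 31940 - 15/(-13 - 630) = 31940 - 15/(-643) = 31940 - 15*(-1)/643 = 31940 - 1*(-15/643) = 31940 + 15/643 = 20537435/643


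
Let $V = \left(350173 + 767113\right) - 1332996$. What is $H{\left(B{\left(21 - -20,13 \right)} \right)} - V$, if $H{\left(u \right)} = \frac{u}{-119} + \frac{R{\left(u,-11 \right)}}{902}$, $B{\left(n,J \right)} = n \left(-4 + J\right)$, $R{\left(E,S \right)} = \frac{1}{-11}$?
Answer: $\frac{254689018443}{1180718} \approx 2.1571 \cdot 10^{5}$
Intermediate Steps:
$R{\left(E,S \right)} = - \frac{1}{11}$
$V = -215710$ ($V = 1117286 - 1332996 = -215710$)
$H{\left(u \right)} = - \frac{1}{9922} - \frac{u}{119}$ ($H{\left(u \right)} = \frac{u}{-119} - \frac{1}{11 \cdot 902} = u \left(- \frac{1}{119}\right) - \frac{1}{9922} = - \frac{u}{119} - \frac{1}{9922} = - \frac{1}{9922} - \frac{u}{119}$)
$H{\left(B{\left(21 - -20,13 \right)} \right)} - V = \left(- \frac{1}{9922} - \frac{\left(21 - -20\right) \left(-4 + 13\right)}{119}\right) - -215710 = \left(- \frac{1}{9922} - \frac{\left(21 + 20\right) 9}{119}\right) + 215710 = \left(- \frac{1}{9922} - \frac{41 \cdot 9}{119}\right) + 215710 = \left(- \frac{1}{9922} - \frac{369}{119}\right) + 215710 = - \frac{3661337}{1180718} + 215710 = \frac{254689018443}{1180718}$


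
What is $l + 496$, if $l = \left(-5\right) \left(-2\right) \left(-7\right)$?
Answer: $426$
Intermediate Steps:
$l = -70$ ($l = 10 \left(-7\right) = -70$)
$l + 496 = -70 + 496 = 426$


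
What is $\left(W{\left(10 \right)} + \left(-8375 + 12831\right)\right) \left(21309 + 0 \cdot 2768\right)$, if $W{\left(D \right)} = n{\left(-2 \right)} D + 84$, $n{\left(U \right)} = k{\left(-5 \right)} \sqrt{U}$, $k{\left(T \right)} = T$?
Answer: $96742860 - 1065450 i \sqrt{2} \approx 9.6743 \cdot 10^{7} - 1.5068 \cdot 10^{6} i$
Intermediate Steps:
$n{\left(U \right)} = - 5 \sqrt{U}$
$W{\left(D \right)} = 84 - 5 i D \sqrt{2}$ ($W{\left(D \right)} = - 5 \sqrt{-2} D + 84 = - 5 i \sqrt{2} D + 84 = - 5 i D \sqrt{2} + 84 = 84 - 5 i D \sqrt{2}$)
$\left(W{\left(10 \right)} + \left(-8375 + 12831\right)\right) \left(21309 + 0 \cdot 2768\right) = \left(\left(84 - 5 i 10 \sqrt{2}\right) + \left(-8375 + 12831\right)\right) \left(21309 + 0 \cdot 2768\right) = \left(\left(84 - 50 i \sqrt{2}\right) + 4456\right) \left(21309 + 0\right) = \left(4540 - 50 i \sqrt{2}\right) 21309 = 96742860 - 1065450 i \sqrt{2}$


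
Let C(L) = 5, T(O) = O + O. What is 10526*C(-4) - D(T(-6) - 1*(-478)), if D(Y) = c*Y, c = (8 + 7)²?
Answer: -52220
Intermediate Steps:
T(O) = 2*O
c = 225 (c = 15² = 225)
D(Y) = 225*Y
10526*C(-4) - D(T(-6) - 1*(-478)) = 10526*5 - 225*(2*(-6) - 1*(-478)) = 52630 - 225*(-12 + 478) = 52630 - 225*466 = 52630 - 1*104850 = 52630 - 104850 = -52220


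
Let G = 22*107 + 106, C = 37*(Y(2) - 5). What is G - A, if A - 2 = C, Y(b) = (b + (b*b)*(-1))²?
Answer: 2495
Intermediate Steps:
Y(b) = (b - b²)² (Y(b) = (b + b²*(-1))² = (b - b²)²)
C = -37 (C = 37*(2²*(-1 + 2)² - 5) = 37*(4*1² - 5) = 37*(4*1 - 5) = 37*(4 - 5) = 37*(-1) = -37)
A = -35 (A = 2 - 37 = -35)
G = 2460 (G = 2354 + 106 = 2460)
G - A = 2460 - 1*(-35) = 2460 + 35 = 2495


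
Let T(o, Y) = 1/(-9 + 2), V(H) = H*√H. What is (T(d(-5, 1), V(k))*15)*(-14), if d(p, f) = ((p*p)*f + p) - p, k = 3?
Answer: 30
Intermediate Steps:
V(H) = H^(3/2)
d(p, f) = f*p² (d(p, f) = (p²*f + p) - p = (f*p² + p) - p = (p + f*p²) - p = f*p²)
T(o, Y) = -⅐ (T(o, Y) = 1/(-7) = -⅐)
(T(d(-5, 1), V(k))*15)*(-14) = -⅐*15*(-14) = -15/7*(-14) = 30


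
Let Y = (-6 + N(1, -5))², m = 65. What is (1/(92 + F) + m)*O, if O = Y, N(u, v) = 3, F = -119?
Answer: 1754/3 ≈ 584.67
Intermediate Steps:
Y = 9 (Y = (-6 + 3)² = (-3)² = 9)
O = 9
(1/(92 + F) + m)*O = (1/(92 - 119) + 65)*9 = (1/(-27) + 65)*9 = (-1/27 + 65)*9 = (1754/27)*9 = 1754/3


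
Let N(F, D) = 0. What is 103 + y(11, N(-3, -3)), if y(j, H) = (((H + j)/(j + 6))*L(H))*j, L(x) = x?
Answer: 103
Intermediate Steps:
y(j, H) = H*j*(H + j)/(6 + j) (y(j, H) = (((H + j)/(j + 6))*H)*j = (((H + j)/(6 + j))*H)*j = (H*(H + j)/(6 + j))*j = H*j*(H + j)/(6 + j))
103 + y(11, N(-3, -3)) = 103 + 0*11*(0 + 11)/(6 + 11) = 103 + 0*11*11/17 = 103 + 0*11*(1/17)*11 = 103 + 0 = 103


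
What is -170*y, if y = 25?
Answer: -4250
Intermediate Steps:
-170*y = -170*25 = -4250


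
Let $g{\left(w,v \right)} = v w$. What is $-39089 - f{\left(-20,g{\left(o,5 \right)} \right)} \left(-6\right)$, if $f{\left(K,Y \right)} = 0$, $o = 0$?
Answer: $-39089$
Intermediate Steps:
$-39089 - f{\left(-20,g{\left(o,5 \right)} \right)} \left(-6\right) = -39089 - 0 \left(-6\right) = -39089 - 0 = -39089 + 0 = -39089$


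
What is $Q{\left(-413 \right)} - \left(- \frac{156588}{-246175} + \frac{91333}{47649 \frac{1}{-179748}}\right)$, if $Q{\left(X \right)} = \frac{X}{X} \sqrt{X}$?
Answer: $\frac{1347142941705696}{3909997525} + i \sqrt{413} \approx 3.4454 \cdot 10^{5} + 20.322 i$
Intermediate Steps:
$Q{\left(X \right)} = \sqrt{X}$ ($Q{\left(X \right)} = 1 \sqrt{X} = \sqrt{X}$)
$Q{\left(-413 \right)} - \left(- \frac{156588}{-246175} + \frac{91333}{47649 \frac{1}{-179748}}\right) = \sqrt{-413} - \left(- \frac{156588}{-246175} + \frac{91333}{47649 \frac{1}{-179748}}\right) = i \sqrt{413} - \left(\left(-156588\right) \left(- \frac{1}{246175}\right) + \frac{91333}{47649 \left(- \frac{1}{179748}\right)}\right) = i \sqrt{413} - \left(\frac{156588}{246175} + \frac{91333}{- \frac{15883}{59916}}\right) = i \sqrt{413} - \left(\frac{156588}{246175} + 91333 \left(- \frac{59916}{15883}\right)\right) = i \sqrt{413} - \left(\frac{156588}{246175} - \frac{5472308028}{15883}\right) = i \sqrt{413} - - \frac{1347142941705696}{3909997525} = i \sqrt{413} + \frac{1347142941705696}{3909997525} = \frac{1347142941705696}{3909997525} + i \sqrt{413}$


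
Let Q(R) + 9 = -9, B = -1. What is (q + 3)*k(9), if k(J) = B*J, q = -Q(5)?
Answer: -189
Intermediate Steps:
Q(R) = -18 (Q(R) = -9 - 9 = -18)
q = 18 (q = -1*(-18) = 18)
k(J) = -J
(q + 3)*k(9) = (18 + 3)*(-1*9) = 21*(-9) = -189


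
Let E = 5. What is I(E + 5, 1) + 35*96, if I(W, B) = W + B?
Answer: 3371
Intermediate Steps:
I(W, B) = B + W
I(E + 5, 1) + 35*96 = (1 + (5 + 5)) + 35*96 = (1 + 10) + 3360 = 11 + 3360 = 3371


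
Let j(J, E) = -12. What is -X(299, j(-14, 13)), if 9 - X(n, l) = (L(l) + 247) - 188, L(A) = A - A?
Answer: 50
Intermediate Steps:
L(A) = 0
X(n, l) = -50 (X(n, l) = 9 - ((0 + 247) - 188) = 9 - (247 - 188) = 9 - 1*59 = 9 - 59 = -50)
-X(299, j(-14, 13)) = -1*(-50) = 50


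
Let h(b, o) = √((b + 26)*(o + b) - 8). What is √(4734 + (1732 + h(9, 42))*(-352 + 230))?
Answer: √(-206570 - 122*√1777) ≈ 460.12*I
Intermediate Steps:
h(b, o) = √(-8 + (26 + b)*(b + o)) (h(b, o) = √((26 + b)*(b + o) - 8) = √(-8 + (26 + b)*(b + o)))
√(4734 + (1732 + h(9, 42))*(-352 + 230)) = √(4734 + (1732 + √(-8 + 9² + 26*9 + 26*42 + 9*42))*(-352 + 230)) = √(4734 + (1732 + √(-8 + 81 + 234 + 1092 + 378))*(-122)) = √(4734 + (1732 + √1777)*(-122)) = √(4734 + (-211304 - 122*√1777)) = √(-206570 - 122*√1777)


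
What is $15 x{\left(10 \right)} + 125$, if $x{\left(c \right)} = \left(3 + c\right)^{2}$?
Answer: $2660$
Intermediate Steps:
$15 x{\left(10 \right)} + 125 = 15 \left(3 + 10\right)^{2} + 125 = 15 \cdot 13^{2} + 125 = 15 \cdot 169 + 125 = 2535 + 125 = 2660$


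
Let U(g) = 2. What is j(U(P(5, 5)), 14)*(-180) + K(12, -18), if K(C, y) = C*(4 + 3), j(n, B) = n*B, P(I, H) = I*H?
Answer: -4956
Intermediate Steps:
P(I, H) = H*I
j(n, B) = B*n
K(C, y) = 7*C (K(C, y) = C*7 = 7*C)
j(U(P(5, 5)), 14)*(-180) + K(12, -18) = (14*2)*(-180) + 7*12 = 28*(-180) + 84 = -5040 + 84 = -4956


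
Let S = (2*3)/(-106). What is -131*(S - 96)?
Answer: 666921/53 ≈ 12583.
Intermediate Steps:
S = -3/53 (S = 6*(-1/106) = -3/53 ≈ -0.056604)
-131*(S - 96) = -131*(-3/53 - 96) = -131*(-5091/53) = 666921/53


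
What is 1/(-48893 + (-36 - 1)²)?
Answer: -1/47524 ≈ -2.1042e-5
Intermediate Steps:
1/(-48893 + (-36 - 1)²) = 1/(-48893 + (-37)²) = 1/(-48893 + 1369) = 1/(-47524) = -1/47524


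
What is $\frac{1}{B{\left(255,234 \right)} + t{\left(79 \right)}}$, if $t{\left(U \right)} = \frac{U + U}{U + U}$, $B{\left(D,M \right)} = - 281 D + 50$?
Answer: $- \frac{1}{71604} \approx -1.3966 \cdot 10^{-5}$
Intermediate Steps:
$B{\left(D,M \right)} = 50 - 281 D$
$t{\left(U \right)} = 1$ ($t{\left(U \right)} = \frac{2 U}{2 U} = 2 U \frac{1}{2 U} = 1$)
$\frac{1}{B{\left(255,234 \right)} + t{\left(79 \right)}} = \frac{1}{\left(50 - 71655\right) + 1} = \frac{1}{-71605 + 1} = \frac{1}{-71604} = - \frac{1}{71604}$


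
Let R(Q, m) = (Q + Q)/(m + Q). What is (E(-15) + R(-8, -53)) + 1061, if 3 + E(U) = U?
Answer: 63639/61 ≈ 1043.3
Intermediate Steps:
R(Q, m) = 2*Q/(Q + m) (R(Q, m) = (2*Q)/(Q + m) = 2*Q/(Q + m))
E(U) = -3 + U
(E(-15) + R(-8, -53)) + 1061 = ((-3 - 15) + 2*(-8)/(-8 - 53)) + 1061 = (-18 + 2*(-8)/(-61)) + 1061 = (-18 + 2*(-8)*(-1/61)) + 1061 = (-18 + 16/61) + 1061 = -1082/61 + 1061 = 63639/61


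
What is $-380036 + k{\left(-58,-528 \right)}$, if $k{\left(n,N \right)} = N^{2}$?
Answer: $-101252$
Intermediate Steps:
$-380036 + k{\left(-58,-528 \right)} = -380036 + \left(-528\right)^{2} = -380036 + 278784 = -101252$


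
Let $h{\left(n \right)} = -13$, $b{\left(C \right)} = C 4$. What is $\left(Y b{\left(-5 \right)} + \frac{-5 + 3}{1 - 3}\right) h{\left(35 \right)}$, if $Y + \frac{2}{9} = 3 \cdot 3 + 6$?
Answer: $\frac{34463}{9} \approx 3829.2$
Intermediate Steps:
$b{\left(C \right)} = 4 C$
$Y = \frac{133}{9}$ ($Y = - \frac{2}{9} + \left(3 \cdot 3 + 6\right) = - \frac{2}{9} + \left(9 + 6\right) = - \frac{2}{9} + 15 = \frac{133}{9} \approx 14.778$)
$\left(Y b{\left(-5 \right)} + \frac{-5 + 3}{1 - 3}\right) h{\left(35 \right)} = \left(\frac{133 \cdot 4 \left(-5\right)}{9} + \frac{-5 + 3}{1 - 3}\right) \left(-13\right) = \left(\frac{133}{9} \left(-20\right) - \frac{2}{-2}\right) \left(-13\right) = \left(- \frac{2660}{9} - -1\right) \left(-13\right) = \left(- \frac{2660}{9} + 1\right) \left(-13\right) = \left(- \frac{2651}{9}\right) \left(-13\right) = \frac{34463}{9}$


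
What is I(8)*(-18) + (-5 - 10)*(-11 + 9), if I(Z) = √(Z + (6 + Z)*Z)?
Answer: 30 - 36*√30 ≈ -167.18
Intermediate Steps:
I(Z) = √(Z + Z*(6 + Z))
I(8)*(-18) + (-5 - 10)*(-11 + 9) = √(8*(7 + 8))*(-18) + (-5 - 10)*(-11 + 9) = √(8*15)*(-18) - 15*(-2) = √120*(-18) + 30 = (2*√30)*(-18) + 30 = -36*√30 + 30 = 30 - 36*√30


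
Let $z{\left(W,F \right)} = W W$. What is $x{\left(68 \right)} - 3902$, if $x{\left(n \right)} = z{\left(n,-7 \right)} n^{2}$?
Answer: $21377474$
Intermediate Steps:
$z{\left(W,F \right)} = W^{2}$
$x{\left(n \right)} = n^{4}$ ($x{\left(n \right)} = n^{2} n^{2} = n^{4}$)
$x{\left(68 \right)} - 3902 = 68^{4} - 3902 = 21381376 - 3902 = 21377474$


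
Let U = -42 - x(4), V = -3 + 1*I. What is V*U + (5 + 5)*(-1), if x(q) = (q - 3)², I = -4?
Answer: 291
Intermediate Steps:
x(q) = (-3 + q)²
V = -7 (V = -3 + 1*(-4) = -3 - 4 = -7)
U = -43 (U = -42 - (-3 + 4)² = -42 - 1*1² = -42 - 1*1 = -42 - 1 = -43)
V*U + (5 + 5)*(-1) = -7*(-43) + (5 + 5)*(-1) = 301 + 10*(-1) = 301 - 10 = 291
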